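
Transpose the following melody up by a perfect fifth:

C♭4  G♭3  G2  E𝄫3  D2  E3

Cb4: a fifth up reaches G, and 7 semitones makes it Gb4.
Gb3 up a perfect fifth is Db4.
A perfect fifth up from G2 gives D3.
A perfect fifth up from Ebb3 gives Bbb3.
D2: a fifth up reaches A, and 7 semitones makes it A2.
E3 up a perfect fifth is B3.

Gb4 Db4 D3 Bbb3 A2 B3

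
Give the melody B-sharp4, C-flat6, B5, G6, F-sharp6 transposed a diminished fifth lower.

E##4 F5 E#5 C#6 B#5

B#4 becomes E##4
Cb6 becomes F5
B5 becomes E#5
G6 becomes C#6
F#6 becomes B#5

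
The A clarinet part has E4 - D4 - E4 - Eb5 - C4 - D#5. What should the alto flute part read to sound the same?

First find concert pitch: the A clarinet sounds a minor third below written, so E4 D4 E4 Eb5 C4 D#5 sounds C#4 B3 C#4 C5 A3 B#4.
Then write for alto flute: it sounds a perfect fourth below written, so the part must be a perfect fourth above concert.
C#4 → F#4
B3 → E4
C#4 → F#4
C5 → F5
A3 → D4
B#4 → E#5

F#4 E4 F#4 F5 D4 E#5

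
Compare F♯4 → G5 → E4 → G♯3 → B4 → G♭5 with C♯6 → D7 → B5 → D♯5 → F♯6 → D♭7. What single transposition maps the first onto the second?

up a perfect twelfth

From F#4 to C#6 is 12 letter names — a twelfth of some quality.
F#4 to C#6 is 19 semitones, which makes it a perfect twelfth; the second version is higher, so the direction is up.
Checking another pair — Gb5 → Db7 — gives the same interval.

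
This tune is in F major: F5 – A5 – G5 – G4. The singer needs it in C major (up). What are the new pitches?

C6 E6 D6 D5

From F up to C is a perfect fifth; apply that to each pitch.
F5 to C6
A5 to E6
G5 to D6
G4 to D5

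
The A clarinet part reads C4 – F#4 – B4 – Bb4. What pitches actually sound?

A3 D#4 G#4 G4

Written C4 on the A clarinet sounds as A3, a minor third lower; apply that shift to every note.
C4 gives A3
F#4 gives D#4
B4 gives G#4
Bb4 gives G4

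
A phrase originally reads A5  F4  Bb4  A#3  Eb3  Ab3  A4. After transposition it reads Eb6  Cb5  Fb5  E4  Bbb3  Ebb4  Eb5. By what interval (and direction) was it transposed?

up a diminished fifth

From A5 to Eb6 is 5 letter names — a fifth of some quality.
A5 to Eb6 is 6 semitones, which makes it a diminished fifth; the second version is higher, so the direction is up.
Checking another pair — A4 → Eb5 — gives the same interval.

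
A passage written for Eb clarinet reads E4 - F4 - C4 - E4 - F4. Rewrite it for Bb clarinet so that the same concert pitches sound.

A4 Bb4 F4 A4 Bb4

First find concert pitch: the Eb clarinet sounds a minor third above written, so E4 F4 C4 E4 F4 sounds G4 Ab4 Eb4 G4 Ab4.
Then write for Bb clarinet: it sounds a major second below written, so the part must be a major second above concert.
G4 → A4
Ab4 → Bb4
Eb4 → F4
G4 → A4
Ab4 → Bb4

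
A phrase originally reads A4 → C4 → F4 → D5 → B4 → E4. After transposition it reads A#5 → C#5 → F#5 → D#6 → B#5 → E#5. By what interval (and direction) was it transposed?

From A4 to A#5 is 8 letter names — an octave of some quality.
A4 to A#5 is 13 semitones, which makes it an augmented octave; the second version is higher, so the direction is up.
Checking another pair — E4 → E#5 — gives the same interval.

up an augmented octave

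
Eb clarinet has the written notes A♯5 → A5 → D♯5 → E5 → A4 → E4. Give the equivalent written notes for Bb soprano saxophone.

D#6 D6 G#5 A5 D5 A4

First find concert pitch: the Eb clarinet sounds a minor third above written, so A♯5 A5 D♯5 E5 A4 E4 sounds C#6 C6 F#5 G5 C5 G4.
Then write for Bb soprano saxophone: it sounds a major second below written, so the part must be a major second above concert.
C#6 → D#6
C6 → D6
F#5 → G#5
G5 → A5
C5 → D5
G4 → A4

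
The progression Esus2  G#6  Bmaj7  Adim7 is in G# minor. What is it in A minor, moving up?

Fsus2 A6 Cmaj7 Bbdim7

G# minor up to A minor is a minor second; each chord root moves by that interval while the quality stays the same.
Esus2: root E up a minor second → F, giving Fsus2.
G#6: root G# up a minor second → A, giving A6.
Bmaj7: root B up a minor second → C, giving Cmaj7.
Adim7: root A up a minor second → Bb, giving Bbdim7.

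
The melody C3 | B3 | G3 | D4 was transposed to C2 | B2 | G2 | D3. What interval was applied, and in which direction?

down a perfect octave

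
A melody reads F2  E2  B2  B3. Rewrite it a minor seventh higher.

A minor seventh up from F2 gives Eb3.
E2: a seventh up reaches D, and 10 semitones makes it D3.
A minor seventh up from B2 gives A3.
B3: a seventh up reaches A, and 10 semitones makes it A4.

Eb3 D3 A3 A4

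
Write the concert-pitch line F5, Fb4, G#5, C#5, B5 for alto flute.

The alto flute sounds a perfect fourth below written, so the written part must be a perfect fourth above concert — transpose each note up.
F5 gives Bb5
Fb4 gives Bbb4
G#5 gives C#6
C#5 gives F#5
B5 gives E6

Bb5 Bbb4 C#6 F#5 E6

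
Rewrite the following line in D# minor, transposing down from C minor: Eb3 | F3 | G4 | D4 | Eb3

F#2 G#2 A#3 E#3 F#2

C minor to D# minor down is a diminished seventh, so every note moves down by that interval.
Eb3 gives F#2
F3 gives G#2
G4 gives A#3
D4 gives E#3
Eb3 gives F#2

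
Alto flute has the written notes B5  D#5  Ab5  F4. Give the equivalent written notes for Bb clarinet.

G#5 B#4 F5 D4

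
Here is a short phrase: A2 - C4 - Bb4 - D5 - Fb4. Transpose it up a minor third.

C3 Eb4 Db5 F5 Abb4

A2 to C3
C4 to Eb4
Bb4 to Db5
D5 to F5
Fb4 to Abb4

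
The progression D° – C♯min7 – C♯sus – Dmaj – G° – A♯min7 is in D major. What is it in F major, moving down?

D major down to F major is a major sixth; each chord root moves by that interval while the quality stays the same.
D°: root D down a major sixth → F, giving F°.
C♯min7: root C♯ down a major sixth → E, giving Emin7.
C♯sus: root C♯ down a major sixth → E, giving Esus.
Dmaj: root D down a major sixth → F, giving Fmaj.
G°: root G down a major sixth → Bb, giving Bb°.
A♯min7: root A♯ down a major sixth → C#, giving C#min7.

F° Emin7 Esus Fmaj Bb° C#min7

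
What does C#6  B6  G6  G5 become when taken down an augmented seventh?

Db5 Cb6 Abb5 Abb4

C#6: a seventh down reaches D, and 12 semitones makes it Db5.
An augmented seventh down from B6 gives Cb6.
G6 down an augmented seventh is Abb5.
G5: a seventh down reaches A, and 12 semitones makes it Abb4.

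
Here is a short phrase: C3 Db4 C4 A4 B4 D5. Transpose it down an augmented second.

C3 → Bbb2
Db4 → Cbb4
C4 → Bbb3
A4 → Gb4
B4 → Ab4
D5 → Cb5

Bbb2 Cbb4 Bbb3 Gb4 Ab4 Cb5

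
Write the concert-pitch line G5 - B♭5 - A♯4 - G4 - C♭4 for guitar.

G6 Bb6 A#5 G5 Cb5

Written C4 sounds as C3 on the guitar, so concert pitches are written a perfect octave up.
G5 becomes G6
Bb5 becomes Bb6
A#4 becomes A#5
G4 becomes G5
Cb4 becomes Cb5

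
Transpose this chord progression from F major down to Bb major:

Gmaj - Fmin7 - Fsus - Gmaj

Cmaj Bbmin7 Bbsus Cmaj

F major down to Bb major is a perfect fifth; each chord root moves by that interval while the quality stays the same.
Gmaj: root G down a perfect fifth → C, giving Cmaj.
Fmin7: root F down a perfect fifth → Bb, giving Bbmin7.
Fsus: root F down a perfect fifth → Bb, giving Bbsus.
Gmaj: root G down a perfect fifth → C, giving Cmaj.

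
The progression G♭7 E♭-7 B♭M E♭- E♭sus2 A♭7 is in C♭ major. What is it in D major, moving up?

C♭ major up to D major is an augmented second; each chord root moves by that interval while the quality stays the same.
G♭7: root G♭ up an augmented second → A, giving A7.
E♭-7: root E♭ up an augmented second → F#, giving F#-7.
B♭M: root B♭ up an augmented second → C#, giving C#M.
E♭-: root E♭ up an augmented second → F#, giving F#-.
E♭sus2: root E♭ up an augmented second → F#, giving F#sus2.
A♭7: root A♭ up an augmented second → B, giving B7.

A7 F#-7 C#M F#- F#sus2 B7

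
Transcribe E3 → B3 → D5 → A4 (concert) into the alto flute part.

A3 E4 G5 D5

Written C4 sounds as G3 on the alto flute, so concert pitches are written a perfect fourth up.
E3 becomes A3
B3 becomes E4
D5 becomes G5
A4 becomes D5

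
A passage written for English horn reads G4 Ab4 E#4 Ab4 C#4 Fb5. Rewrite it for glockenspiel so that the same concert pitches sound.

First find concert pitch: the English horn sounds a perfect fifth below written, so G4 Ab4 E#4 Ab4 C#4 Fb5 sounds C4 Db4 A#3 Db4 F#3 Bbb4.
Then write for glockenspiel: it sounds a perfect fifteenth above written, so the part must be a perfect fifteenth below concert.
C4 → C2
Db4 → Db2
A#3 → A#1
Db4 → Db2
F#3 → F#1
Bbb4 → Bbb2

C2 Db2 A#1 Db2 F#1 Bbb2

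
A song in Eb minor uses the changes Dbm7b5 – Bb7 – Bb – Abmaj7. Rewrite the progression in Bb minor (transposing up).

Eb minor up to Bb minor is a perfect fifth; each chord root moves by that interval while the quality stays the same.
Dbm7b5: root Db up a perfect fifth → Ab, giving Abm7b5.
Bb7: root Bb up a perfect fifth → F, giving F7.
Bb: root Bb up a perfect fifth → F, giving F.
Abmaj7: root Ab up a perfect fifth → Eb, giving Ebmaj7.

Abm7b5 F7 F Ebmaj7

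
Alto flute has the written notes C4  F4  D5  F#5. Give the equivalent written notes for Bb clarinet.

A3 D4 B4 D#5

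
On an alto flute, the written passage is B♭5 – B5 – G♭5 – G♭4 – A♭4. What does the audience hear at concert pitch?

F5 F#5 Db5 Db4 Eb4

Written C4 on the alto flute sounds as G3, a perfect fourth lower; apply that shift to every note.
Bb5 becomes F5
B5 becomes F#5
Gb5 becomes Db5
Gb4 becomes Db4
Ab4 becomes Eb4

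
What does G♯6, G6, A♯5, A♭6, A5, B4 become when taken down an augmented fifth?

G#6 becomes C6
G6 becomes Cb6
A#5 becomes D5
Ab6 becomes Dbb6
A5 becomes Db5
B4 becomes Eb4

C6 Cb6 D5 Dbb6 Db5 Eb4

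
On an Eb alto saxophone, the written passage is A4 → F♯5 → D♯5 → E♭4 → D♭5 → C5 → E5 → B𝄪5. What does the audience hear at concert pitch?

C4 A4 F#4 Gb3 Fb4 Eb4 G4 D##5

Written C4 on the Eb alto saxophone sounds as Eb3, a major sixth lower; apply that shift to every note.
A4 gives C4
F#5 gives A4
D#5 gives F#4
Eb4 gives Gb3
Db5 gives Fb4
C5 gives Eb4
E5 gives G4
B##5 gives D##5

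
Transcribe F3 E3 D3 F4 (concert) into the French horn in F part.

C4 B3 A3 C5

Written C4 sounds as F3 on the French horn in F, so concert pitches are written a perfect fifth up.
F3 becomes C4
E3 becomes B3
D3 becomes A3
F4 becomes C5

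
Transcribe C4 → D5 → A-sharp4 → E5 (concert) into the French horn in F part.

The French horn in F sounds a perfect fifth below written, so the written part must be a perfect fifth above concert — transpose each note up.
C4 gives G4
D5 gives A5
A#4 gives E#5
E5 gives B5

G4 A5 E#5 B5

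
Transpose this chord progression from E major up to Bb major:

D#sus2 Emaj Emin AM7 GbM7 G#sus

Asus2 Bbmaj Bbmin EbM7 DbbM7 Dsus

E major up to Bb major is a diminished fifth; each chord root moves by that interval while the quality stays the same.
D#sus2: root D# up a diminished fifth → A, giving Asus2.
Emaj: root E up a diminished fifth → Bb, giving Bbmaj.
Emin: root E up a diminished fifth → Bb, giving Bbmin.
AM7: root A up a diminished fifth → Eb, giving EbM7.
GbM7: root Gb up a diminished fifth → Dbb, giving DbbM7.
G#sus: root G# up a diminished fifth → D, giving Dsus.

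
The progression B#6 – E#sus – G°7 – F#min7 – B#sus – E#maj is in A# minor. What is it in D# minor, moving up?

A# minor up to D# minor is a perfect fourth; each chord root moves by that interval while the quality stays the same.
B#6: root B# up a perfect fourth → E#, giving E#6.
E#sus: root E# up a perfect fourth → A#, giving A#sus.
G°7: root G up a perfect fourth → C, giving C°7.
F#min7: root F# up a perfect fourth → B, giving Bmin7.
B#sus: root B# up a perfect fourth → E#, giving E#sus.
E#maj: root E# up a perfect fourth → A#, giving A#maj.

E#6 A#sus C°7 Bmin7 E#sus A#maj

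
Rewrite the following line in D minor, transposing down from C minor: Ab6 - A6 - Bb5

C minor to D minor down is a minor seventh, so every note moves down by that interval.
Ab6 becomes Bb5
A6 becomes B5
Bb5 becomes C5

Bb5 B5 C5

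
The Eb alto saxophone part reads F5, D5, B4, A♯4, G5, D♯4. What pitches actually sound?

The Eb alto saxophone sounds a major sixth below written, so transpose each written note down a major sixth.
F5 -> Ab4
D5 -> F4
B4 -> D4
A#4 -> C#4
G5 -> Bb4
D#4 -> F#3

Ab4 F4 D4 C#4 Bb4 F#3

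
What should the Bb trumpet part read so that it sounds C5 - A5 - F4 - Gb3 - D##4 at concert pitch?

The Bb trumpet sounds a major second below written, so the written part must be a major second above concert — transpose each note up.
C5 gives D5
A5 gives B5
F4 gives G4
Gb3 gives Ab3
D##4 gives E##4

D5 B5 G4 Ab3 E##4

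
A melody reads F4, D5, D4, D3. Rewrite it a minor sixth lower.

A3 F#4 F#3 F#2

F4: a sixth down reaches A, and 8 semitones makes it A3.
D5 down a minor sixth is F#4.
A minor sixth down from D4 gives F#3.
D3: a sixth down reaches F, and 8 semitones makes it F#2.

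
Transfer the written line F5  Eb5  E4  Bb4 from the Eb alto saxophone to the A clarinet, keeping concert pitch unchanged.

Cb5 Bbb4 Bb3 Fb4

First find concert pitch: the Eb alto saxophone sounds a major sixth below written, so F5 Eb5 E4 Bb4 sounds Ab4 Gb4 G3 Db4.
Then write for A clarinet: it sounds a minor third below written, so the part must be a minor third above concert.
Ab4 → Cb5
Gb4 → Bbb4
G3 → Bb3
Db4 → Fb4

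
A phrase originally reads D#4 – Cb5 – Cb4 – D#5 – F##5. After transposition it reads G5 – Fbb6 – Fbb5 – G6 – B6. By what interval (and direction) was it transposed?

up a diminished eleventh

Take the first pair: D#4 → G5. D to G spans 11 letter names, so the interval is some kind of eleventh.
D#4 to G5 is 16 semitones, which makes it a diminished eleventh; the second version is higher, so the direction is up.
Checking another pair — F##5 → B6 — gives the same interval.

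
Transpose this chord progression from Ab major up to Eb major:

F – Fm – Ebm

C Cm Bbm

Ab major up to Eb major is a perfect fifth; each chord root moves by that interval while the quality stays the same.
F: root F up a perfect fifth → C, giving C.
Fm: root F up a perfect fifth → C, giving Cm.
Ebm: root Eb up a perfect fifth → Bb, giving Bbm.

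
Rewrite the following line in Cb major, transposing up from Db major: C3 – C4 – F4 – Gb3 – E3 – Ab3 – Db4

Db major to Cb major up is a minor seventh, so every note moves up by that interval.
C3 -> Bb3
C4 -> Bb4
F4 -> Eb5
Gb3 -> Fb4
E3 -> D4
Ab3 -> Gb4
Db4 -> Cb5

Bb3 Bb4 Eb5 Fb4 D4 Gb4 Cb5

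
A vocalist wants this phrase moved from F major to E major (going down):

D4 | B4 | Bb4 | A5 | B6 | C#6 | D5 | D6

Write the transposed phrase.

C#4 A#4 A4 G#5 A#6 B#5 C#5 C#6

From F down to E is a minor second; apply that to each pitch.
D4 -> C#4
B4 -> A#4
Bb4 -> A4
A5 -> G#5
B6 -> A#6
C#6 -> B#5
D5 -> C#5
D6 -> C#6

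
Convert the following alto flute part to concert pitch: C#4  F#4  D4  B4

The alto flute sounds a perfect fourth below written, so transpose each written note down a perfect fourth.
C#4 to G#3
F#4 to C#4
D4 to A3
B4 to F#4

G#3 C#4 A3 F#4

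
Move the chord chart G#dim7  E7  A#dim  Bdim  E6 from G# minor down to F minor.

Fdim7 Db7 Gdim Abdim Db6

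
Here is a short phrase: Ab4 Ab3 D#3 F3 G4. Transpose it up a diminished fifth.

Ebb5 Ebb4 A3 Cb4 Db5

Ab4: a fifth up reaches E, and 6 semitones makes it Ebb5.
Ab3 up a diminished fifth is Ebb4.
A diminished fifth up from D#3 gives A3.
A diminished fifth up from F3 gives Cb4.
G4 up a diminished fifth is Db5.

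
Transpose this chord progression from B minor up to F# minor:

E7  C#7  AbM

B7 G#7 EbM

B minor up to F# minor is a perfect fifth; each chord root moves by that interval while the quality stays the same.
E7: root E up a perfect fifth → B, giving B7.
C#7: root C# up a perfect fifth → G#, giving G#7.
AbM: root Ab up a perfect fifth → Eb, giving EbM.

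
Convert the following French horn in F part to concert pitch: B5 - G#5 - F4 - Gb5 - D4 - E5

The French horn in F sounds a perfect fifth below written, so transpose each written note down a perfect fifth.
B5 becomes E5
G#5 becomes C#5
F4 becomes Bb3
Gb5 becomes Cb5
D4 becomes G3
E5 becomes A4

E5 C#5 Bb3 Cb5 G3 A4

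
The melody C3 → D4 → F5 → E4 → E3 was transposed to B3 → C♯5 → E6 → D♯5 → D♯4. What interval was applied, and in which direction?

Take the first pair: C3 → B3. C to B spans 7 letter names, so the interval is some kind of seventh.
C3 to B3 is 11 semitones, which makes it a major seventh; the second version is higher, so the direction is up.
Checking another pair — E3 → D#4 — gives the same interval.

up a major seventh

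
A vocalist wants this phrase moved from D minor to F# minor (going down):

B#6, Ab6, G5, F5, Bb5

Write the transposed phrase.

From D down to F# is a minor sixth; apply that to each pitch.
B#6 to D##6
Ab6 to C6
G5 to B4
F5 to A4
Bb5 to D5

D##6 C6 B4 A4 D5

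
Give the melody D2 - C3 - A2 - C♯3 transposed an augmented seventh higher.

C##3 B#3 G##3 B##3

D2 becomes C##3
C3 becomes B#3
A2 becomes G##3
C#3 becomes B##3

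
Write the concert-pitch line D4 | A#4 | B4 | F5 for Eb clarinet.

B3 F##4 G#4 D5

The Eb clarinet sounds a minor third above written, so the written part must be a minor third below concert — transpose each note down.
D4 -> B3
A#4 -> F##4
B4 -> G#4
F5 -> D5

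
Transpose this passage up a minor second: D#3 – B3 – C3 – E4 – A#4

E3 C4 Db3 F4 B4

D#3 → E3
B3 → C4
C3 → Db3
E4 → F4
A#4 → B4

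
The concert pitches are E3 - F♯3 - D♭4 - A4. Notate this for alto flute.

A3 B3 Gb4 D5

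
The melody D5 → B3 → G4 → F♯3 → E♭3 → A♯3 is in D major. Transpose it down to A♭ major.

From D down to A♭ is an augmented fourth; apply that to each pitch.
D5 to Ab4
B3 to F3
G4 to Db4
F#3 to C3
Eb3 to Bbb2
A#3 to E3

Ab4 F3 Db4 C3 Bbb2 E3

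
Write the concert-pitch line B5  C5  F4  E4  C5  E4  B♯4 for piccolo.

Written C4 sounds as C5 on the piccolo, so concert pitches are written a perfect octave down.
B5 becomes B4
C5 becomes C4
F4 becomes F3
E4 becomes E3
C5 becomes C4
E4 becomes E3
B#4 becomes B#3

B4 C4 F3 E3 C4 E3 B#3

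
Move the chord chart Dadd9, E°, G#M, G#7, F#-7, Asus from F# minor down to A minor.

Fadd9 G° BM B7 A-7 Csus

F# minor down to A minor is a major sixth; each chord root moves by that interval while the quality stays the same.
Dadd9: root D down a major sixth → F, giving Fadd9.
E°: root E down a major sixth → G, giving G°.
G#M: root G# down a major sixth → B, giving BM.
G#7: root G# down a major sixth → B, giving B7.
F#-7: root F# down a major sixth → A, giving A-7.
Asus: root A down a major sixth → C, giving Csus.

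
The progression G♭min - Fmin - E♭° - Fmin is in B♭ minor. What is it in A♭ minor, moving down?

Fbmin Ebmin Db° Ebmin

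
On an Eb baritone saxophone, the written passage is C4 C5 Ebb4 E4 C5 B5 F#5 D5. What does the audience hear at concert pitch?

Eb2 Eb3 Gbb2 G2 Eb3 D4 A3 F3

The Eb baritone saxophone sounds a major thirteenth below written, so transpose each written note down a major thirteenth.
C4 → Eb2
C5 → Eb3
Ebb4 → Gbb2
E4 → G2
C5 → Eb3
B5 → D4
F#5 → A3
D5 → F3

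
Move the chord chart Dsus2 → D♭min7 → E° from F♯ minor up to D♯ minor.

Bsus2 Bbmin7 C#°

F♯ minor up to D♯ minor is a major sixth; each chord root moves by that interval while the quality stays the same.
Dsus2: root D up a major sixth → B, giving Bsus2.
D♭min7: root D♭ up a major sixth → Bb, giving Bbmin7.
E°: root E up a major sixth → C#, giving C#°.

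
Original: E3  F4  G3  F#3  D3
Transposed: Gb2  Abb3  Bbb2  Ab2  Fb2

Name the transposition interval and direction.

Take the first pair: E3 → Gb2. E to G spans 6 letter names, so the interval is some kind of sixth.
Gb2 to E3 is 10 semitones, which makes it an augmented sixth; the second version is lower, so the direction is down.
Checking another pair — D3 → Fb2 — gives the same interval.

down an augmented sixth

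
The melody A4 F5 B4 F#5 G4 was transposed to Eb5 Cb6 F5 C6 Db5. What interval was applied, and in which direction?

Take the first pair: A4 → Eb5. A to E spans 5 letter names, so the interval is some kind of fifth.
A4 to Eb5 is 6 semitones, which makes it a diminished fifth; the second version is higher, so the direction is up.
Checking another pair — G4 → Db5 — gives the same interval.

up a diminished fifth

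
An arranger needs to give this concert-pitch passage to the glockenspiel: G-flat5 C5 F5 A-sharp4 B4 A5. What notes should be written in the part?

The glockenspiel sounds a perfect fifteenth above written, so the written part must be a perfect fifteenth below concert — transpose each note down.
Gb5 to Gb3
C5 to C3
F5 to F3
A#4 to A#2
B4 to B2
A5 to A3

Gb3 C3 F3 A#2 B2 A3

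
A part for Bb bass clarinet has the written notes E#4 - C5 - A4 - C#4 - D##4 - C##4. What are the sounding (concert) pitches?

D#3 Bb3 G3 B2 C##3 B#2

The Bb bass clarinet sounds a major ninth below written, so transpose each written note down a major ninth.
E#4 -> D#3
C5 -> Bb3
A4 -> G3
C#4 -> B2
D##4 -> C##3
C##4 -> B#2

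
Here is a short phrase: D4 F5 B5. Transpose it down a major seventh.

Eb3 Gb4 C5

D4 down a major seventh is Eb3.
F5: a seventh down reaches G, and 11 semitones makes it Gb4.
B5: a seventh down reaches C, and 11 semitones makes it C5.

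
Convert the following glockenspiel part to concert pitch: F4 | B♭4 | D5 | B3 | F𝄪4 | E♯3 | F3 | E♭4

Written C4 on the glockenspiel sounds as C6, a perfect fifteenth higher; apply that shift to every note.
F4 -> F6
Bb4 -> Bb6
D5 -> D7
B3 -> B5
F##4 -> F##6
E#3 -> E#5
F3 -> F5
Eb4 -> Eb6

F6 Bb6 D7 B5 F##6 E#5 F5 Eb6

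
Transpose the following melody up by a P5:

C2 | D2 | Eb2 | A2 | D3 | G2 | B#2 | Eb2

G2 A2 Bb2 E3 A3 D3 F##3 Bb2

C2 up a perfect fifth is G2.
A perfect fifth up from D2 gives A2.
A perfect fifth up from Eb2 gives Bb2.
A2: a fifth up reaches E, and 7 semitones makes it E3.
D3 up a perfect fifth is A3.
A perfect fifth up from G2 gives D3.
B#2: a fifth up reaches F, and 7 semitones makes it F##3.
A perfect fifth up from Eb2 gives Bb2.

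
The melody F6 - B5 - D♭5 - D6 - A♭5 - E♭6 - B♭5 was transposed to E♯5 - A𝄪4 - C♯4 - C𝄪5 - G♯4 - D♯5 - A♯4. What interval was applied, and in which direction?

down a diminished ninth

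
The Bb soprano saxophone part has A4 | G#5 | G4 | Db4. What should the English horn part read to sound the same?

First find concert pitch: the Bb soprano saxophone sounds a major second below written, so A4 G#5 G4 Db4 sounds G4 F#5 F4 Cb4.
Then write for English horn: it sounds a perfect fifth below written, so the part must be a perfect fifth above concert.
G4 → D5
F#5 → C#6
F4 → C5
Cb4 → Gb4

D5 C#6 C5 Gb4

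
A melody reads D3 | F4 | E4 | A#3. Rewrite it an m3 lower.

B2 D4 C#4 F##3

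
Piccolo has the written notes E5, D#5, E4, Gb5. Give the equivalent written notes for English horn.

First find concert pitch: the piccolo sounds a perfect octave above written, so E5 D#5 E4 Gb5 sounds E6 D#6 E5 Gb6.
Then write for English horn: it sounds a perfect fifth below written, so the part must be a perfect fifth above concert.
E6 → B6
D#6 → A#6
E5 → B5
Gb6 → Db7

B6 A#6 B5 Db7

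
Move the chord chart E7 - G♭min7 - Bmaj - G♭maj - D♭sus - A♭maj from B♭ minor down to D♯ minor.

G##7 Bmin7 D##maj Bmaj F#sus C#maj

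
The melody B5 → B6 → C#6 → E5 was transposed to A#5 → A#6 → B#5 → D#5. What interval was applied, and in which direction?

down a minor second

From B5 to A#5 is 2 letter names — a second of some quality.
A#5 to B5 is 1 semitone, which makes it a minor second; the second version is lower, so the direction is down.
Checking another pair — E5 → D#5 — gives the same interval.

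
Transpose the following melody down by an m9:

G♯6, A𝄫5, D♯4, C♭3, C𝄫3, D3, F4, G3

A minor ninth down from G#6 gives F##5.
Abb5 down a minor ninth is Gb4.
A minor ninth down from D#4 gives C##3.
A minor ninth down from Cb3 gives Bb1.
A minor ninth down from Cbb3 gives Bbb1.
D3 down a minor ninth is C#2.
F4 down a minor ninth is E3.
A minor ninth down from G3 gives F#2.

F##5 Gb4 C##3 Bb1 Bbb1 C#2 E3 F#2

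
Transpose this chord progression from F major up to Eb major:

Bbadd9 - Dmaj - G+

Abadd9 Cmaj F+

F major up to Eb major is a minor seventh; each chord root moves by that interval while the quality stays the same.
Bbadd9: root Bb up a minor seventh → Ab, giving Abadd9.
Dmaj: root D up a minor seventh → C, giving Cmaj.
G+: root G up a minor seventh → F, giving F+.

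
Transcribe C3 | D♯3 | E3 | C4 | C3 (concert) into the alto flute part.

F3 G#3 A3 F4 F3

Written C4 sounds as G3 on the alto flute, so concert pitches are written a perfect fourth up.
C3 becomes F3
D#3 becomes G#3
E3 becomes A3
C4 becomes F4
C3 becomes F3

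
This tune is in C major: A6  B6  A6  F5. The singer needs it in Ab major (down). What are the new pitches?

F6 G6 F6 Db5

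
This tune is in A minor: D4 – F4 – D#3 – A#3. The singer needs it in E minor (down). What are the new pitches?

A3 C4 A#2 E#3

A minor to E minor down is a perfect fourth, so every note moves down by that interval.
D4 to A3
F4 to C4
D#3 to A#2
A#3 to E#3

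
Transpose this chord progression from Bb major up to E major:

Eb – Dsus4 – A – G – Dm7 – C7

A G#sus4 D# C# G#m7 F#7

Bb major up to E major is an augmented fourth; each chord root moves by that interval while the quality stays the same.
Eb: root Eb up an augmented fourth → A, giving A.
Dsus4: root D up an augmented fourth → G#, giving G#sus4.
A: root A up an augmented fourth → D#, giving D#.
G: root G up an augmented fourth → C#, giving C#.
Dm7: root D up an augmented fourth → G#, giving G#m7.
C7: root C up an augmented fourth → F#, giving F#7.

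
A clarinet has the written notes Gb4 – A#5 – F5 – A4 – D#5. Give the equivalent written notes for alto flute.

First find concert pitch: the A clarinet sounds a minor third below written, so Gb4 A#5 F5 A4 D#5 sounds Eb4 F##5 D5 F#4 B#4.
Then write for alto flute: it sounds a perfect fourth below written, so the part must be a perfect fourth above concert.
Eb4 → Ab4
F##5 → B#5
D5 → G5
F#4 → B4
B#4 → E#5

Ab4 B#5 G5 B4 E#5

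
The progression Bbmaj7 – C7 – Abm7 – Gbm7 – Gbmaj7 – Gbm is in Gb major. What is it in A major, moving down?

C#maj7 D#7 Bm7 Am7 Amaj7 Am

Gb major down to A major is a diminished seventh; each chord root moves by that interval while the quality stays the same.
Bbmaj7: root Bb down a diminished seventh → C#, giving C#maj7.
C7: root C down a diminished seventh → D#, giving D#7.
Abm7: root Ab down a diminished seventh → B, giving Bm7.
Gbm7: root Gb down a diminished seventh → A, giving Am7.
Gbmaj7: root Gb down a diminished seventh → A, giving Amaj7.
Gbm: root Gb down a diminished seventh → A, giving Am.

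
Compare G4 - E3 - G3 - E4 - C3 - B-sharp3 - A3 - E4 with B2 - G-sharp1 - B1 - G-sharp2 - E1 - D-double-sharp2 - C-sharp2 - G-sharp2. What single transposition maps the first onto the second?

down a minor thirteenth

From G4 to B2 is 13 letter names — a thirteenth of some quality.
B2 to G4 is 20 semitones, which makes it a minor thirteenth; the second version is lower, so the direction is down.
Checking another pair — E4 → G#2 — gives the same interval.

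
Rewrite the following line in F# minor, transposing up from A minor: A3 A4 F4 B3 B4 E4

From A up to F# is a major sixth; apply that to each pitch.
A3 → F#4
A4 → F#5
F4 → D5
B3 → G#4
B4 → G#5
E4 → C#5

F#4 F#5 D5 G#4 G#5 C#5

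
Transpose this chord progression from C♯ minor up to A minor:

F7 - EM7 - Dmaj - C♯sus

Db7 CM7 Bbmaj Asus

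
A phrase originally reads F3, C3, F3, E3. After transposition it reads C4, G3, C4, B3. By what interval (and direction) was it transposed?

Take the first pair: F3 → C4. F to C spans 5 letter names, so the interval is some kind of fifth.
F3 to C4 is 7 semitones, which makes it a perfect fifth; the second version is higher, so the direction is up.
Checking another pair — E3 → B3 — gives the same interval.

up a perfect fifth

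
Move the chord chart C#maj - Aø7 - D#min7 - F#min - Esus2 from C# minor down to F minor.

Fmaj Dbø7 Gmin7 Bbmin Absus2

C# minor down to F minor is an augmented fifth; each chord root moves by that interval while the quality stays the same.
C#maj: root C# down an augmented fifth → F, giving Fmaj.
Aø7: root A down an augmented fifth → Db, giving Dbø7.
D#min7: root D# down an augmented fifth → G, giving Gmin7.
F#min: root F# down an augmented fifth → Bb, giving Bbmin.
Esus2: root E down an augmented fifth → Ab, giving Absus2.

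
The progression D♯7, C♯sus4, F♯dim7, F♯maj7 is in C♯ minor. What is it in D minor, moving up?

E7 Dsus4 Gdim7 Gmaj7

C♯ minor up to D minor is a minor second; each chord root moves by that interval while the quality stays the same.
D♯7: root D♯ up a minor second → E, giving E7.
C♯sus4: root C♯ up a minor second → D, giving Dsus4.
F♯dim7: root F♯ up a minor second → G, giving Gdim7.
F♯maj7: root F♯ up a minor second → G, giving Gmaj7.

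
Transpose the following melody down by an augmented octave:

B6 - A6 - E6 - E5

Bb5 Ab5 Eb5 Eb4

B6 to Bb5
A6 to Ab5
E6 to Eb5
E5 to Eb4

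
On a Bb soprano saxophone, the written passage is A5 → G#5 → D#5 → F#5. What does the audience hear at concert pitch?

G5 F#5 C#5 E5

The Bb soprano saxophone sounds a major second below written, so transpose each written note down a major second.
A5 gives G5
G#5 gives F#5
D#5 gives C#5
F#5 gives E5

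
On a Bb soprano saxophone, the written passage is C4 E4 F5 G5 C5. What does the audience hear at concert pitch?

Bb3 D4 Eb5 F5 Bb4

The Bb soprano saxophone sounds a major second below written, so transpose each written note down a major second.
C4 → Bb3
E4 → D4
F5 → Eb5
G5 → F5
C5 → Bb4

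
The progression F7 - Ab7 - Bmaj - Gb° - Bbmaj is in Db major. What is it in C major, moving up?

Db major up to C major is a major seventh; each chord root moves by that interval while the quality stays the same.
F7: root F up a major seventh → E, giving E7.
Ab7: root Ab up a major seventh → G, giving G7.
Bmaj: root B up a major seventh → A#, giving A#maj.
Gb°: root Gb up a major seventh → F, giving F°.
Bbmaj: root Bb up a major seventh → A, giving Amaj.

E7 G7 A#maj F° Amaj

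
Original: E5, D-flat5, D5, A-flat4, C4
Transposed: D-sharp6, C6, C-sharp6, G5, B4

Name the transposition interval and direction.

Take the first pair: E5 → D#6. E to D spans 7 letter names, so the interval is some kind of seventh.
E5 to D#6 is 11 semitones, which makes it a major seventh; the second version is higher, so the direction is up.
Checking another pair — C4 → B4 — gives the same interval.

up a major seventh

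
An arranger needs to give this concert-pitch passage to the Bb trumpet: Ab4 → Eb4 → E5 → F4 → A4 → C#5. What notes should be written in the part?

The Bb trumpet sounds a major second below written, so the written part must be a major second above concert — transpose each note up.
Ab4 to Bb4
Eb4 to F4
E5 to F#5
F4 to G4
A4 to B4
C#5 to D#5

Bb4 F4 F#5 G4 B4 D#5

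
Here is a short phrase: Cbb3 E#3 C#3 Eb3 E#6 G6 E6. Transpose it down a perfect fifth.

Fbb2 A#2 F#2 Ab2 A#5 C6 A5

A perfect fifth down from Cbb3 gives Fbb2.
A perfect fifth down from E#3 gives A#2.
C#3 down a perfect fifth is F#2.
Eb3: a fifth down reaches A, and 7 semitones makes it Ab2.
E#6: a fifth down reaches A, and 7 semitones makes it A#5.
A perfect fifth down from G6 gives C6.
E6: a fifth down reaches A, and 7 semitones makes it A5.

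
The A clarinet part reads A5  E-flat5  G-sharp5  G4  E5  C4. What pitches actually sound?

F#5 C5 E#5 E4 C#5 A3

Written C4 on the A clarinet sounds as A3, a minor third lower; apply that shift to every note.
A5 gives F#5
Eb5 gives C5
G#5 gives E#5
G4 gives E4
E5 gives C#5
C4 gives A3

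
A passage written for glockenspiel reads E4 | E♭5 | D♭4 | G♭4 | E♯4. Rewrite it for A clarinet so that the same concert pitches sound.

G6 Gb7 Fb6 Bbb6 G#6

First find concert pitch: the glockenspiel sounds a perfect fifteenth above written, so E4 E♭5 D♭4 G♭4 E♯4 sounds E6 Eb7 Db6 Gb6 E#6.
Then write for A clarinet: it sounds a minor third below written, so the part must be a minor third above concert.
E6 → G6
Eb7 → Gb7
Db6 → Fb6
Gb6 → Bbb6
E#6 → G#6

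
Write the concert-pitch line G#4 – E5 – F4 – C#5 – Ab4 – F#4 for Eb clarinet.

E#4 C#5 D4 A#4 F4 D#4

Written C4 sounds as Eb4 on the Eb clarinet, so concert pitches are written a minor third down.
G#4 gives E#4
E5 gives C#5
F4 gives D4
C#5 gives A#4
Ab4 gives F4
F#4 gives D#4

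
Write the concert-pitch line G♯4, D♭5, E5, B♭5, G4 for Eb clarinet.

The Eb clarinet sounds a minor third above written, so the written part must be a minor third below concert — transpose each note down.
G#4 → E#4
Db5 → Bb4
E5 → C#5
Bb5 → G5
G4 → E4

E#4 Bb4 C#5 G5 E4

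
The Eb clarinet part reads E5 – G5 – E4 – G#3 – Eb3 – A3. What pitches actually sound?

G5 Bb5 G4 B3 Gb3 C4

Written C4 on the Eb clarinet sounds as Eb4, a minor third higher; apply that shift to every note.
E5 becomes G5
G5 becomes Bb5
E4 becomes G4
G#3 becomes B3
Eb3 becomes Gb3
A3 becomes C4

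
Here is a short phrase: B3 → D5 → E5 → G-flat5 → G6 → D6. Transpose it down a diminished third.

A diminished third down from B3 gives G##3.
A diminished third down from D5 gives B#4.
E5: a third down reaches C, and 2 semitones makes it C##5.
Gb5 down a diminished third is E5.
G6: a third down reaches E, and 2 semitones makes it E#6.
D6: a third down reaches B, and 2 semitones makes it B#5.

G##3 B#4 C##5 E5 E#6 B#5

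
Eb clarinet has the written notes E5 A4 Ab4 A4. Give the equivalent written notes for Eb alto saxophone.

E6 A5 Ab5 A5

First find concert pitch: the Eb clarinet sounds a minor third above written, so E5 A4 Ab4 A4 sounds G5 C5 Cb5 C5.
Then write for Eb alto saxophone: it sounds a major sixth below written, so the part must be a major sixth above concert.
G5 → E6
C5 → A5
Cb5 → Ab5
C5 → A5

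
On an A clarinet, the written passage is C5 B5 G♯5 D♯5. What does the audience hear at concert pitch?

The A clarinet sounds a minor third below written, so transpose each written note down a minor third.
C5 -> A4
B5 -> G#5
G#5 -> E#5
D#5 -> B#4

A4 G#5 E#5 B#4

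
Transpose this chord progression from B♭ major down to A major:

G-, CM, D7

F#- BM C#7

B♭ major down to A major is a minor second; each chord root moves by that interval while the quality stays the same.
G-: root G down a minor second → F#, giving F#-.
CM: root C down a minor second → B, giving BM.
D7: root D down a minor second → C#, giving C#7.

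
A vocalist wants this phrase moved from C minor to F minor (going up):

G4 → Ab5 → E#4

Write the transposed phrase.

C5 Db6 A#4

C minor to F minor up is a perfect fourth, so every note moves up by that interval.
G4 -> C5
Ab5 -> Db6
E#4 -> A#4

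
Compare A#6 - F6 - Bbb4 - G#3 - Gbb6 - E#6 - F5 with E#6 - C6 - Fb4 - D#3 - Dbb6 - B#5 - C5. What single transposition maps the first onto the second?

down a perfect fourth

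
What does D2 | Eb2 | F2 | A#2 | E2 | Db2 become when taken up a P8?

D3 Eb3 F3 A#3 E3 Db3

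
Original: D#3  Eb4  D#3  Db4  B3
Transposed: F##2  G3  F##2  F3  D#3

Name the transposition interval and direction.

down a minor sixth

From D#3 to F##2 is 6 letter names — a sixth of some quality.
F##2 to D#3 is 8 semitones, which makes it a minor sixth; the second version is lower, so the direction is down.
Checking another pair — B3 → D#3 — gives the same interval.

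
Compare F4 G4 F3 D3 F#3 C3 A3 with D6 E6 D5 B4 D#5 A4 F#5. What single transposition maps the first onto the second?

up a major thirteenth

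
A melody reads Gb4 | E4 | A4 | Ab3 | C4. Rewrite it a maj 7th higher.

Gb4: a seventh up reaches F, and 11 semitones makes it F5.
E4: a seventh up reaches D, and 11 semitones makes it D#5.
A major seventh up from A4 gives G#5.
A major seventh up from Ab3 gives G4.
C4: a seventh up reaches B, and 11 semitones makes it B4.

F5 D#5 G#5 G4 B4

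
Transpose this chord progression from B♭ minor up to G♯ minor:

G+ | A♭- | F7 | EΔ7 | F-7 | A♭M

E#+ F#- D#7 C##Δ7 D#-7 F#M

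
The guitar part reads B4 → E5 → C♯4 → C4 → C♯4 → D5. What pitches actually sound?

The guitar sounds a perfect octave below written, so transpose each written note down a perfect octave.
B4 to B3
E5 to E4
C#4 to C#3
C4 to C3
C#4 to C#3
D5 to D4

B3 E4 C#3 C3 C#3 D4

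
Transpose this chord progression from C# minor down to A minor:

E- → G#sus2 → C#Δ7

C- Esus2 AΔ7

C# minor down to A minor is a major third; each chord root moves by that interval while the quality stays the same.
E-: root E down a major third → C, giving C-.
G#sus2: root G# down a major third → E, giving Esus2.
C#Δ7: root C# down a major third → A, giving AΔ7.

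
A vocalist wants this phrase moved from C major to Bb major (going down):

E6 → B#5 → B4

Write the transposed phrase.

D6 A#5 A4

From C down to Bb is a major second; apply that to each pitch.
E6 to D6
B#5 to A#5
B4 to A4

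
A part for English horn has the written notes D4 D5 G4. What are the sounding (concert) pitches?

Written C4 on the English horn sounds as F3, a perfect fifth lower; apply that shift to every note.
D4 → G3
D5 → G4
G4 → C4

G3 G4 C4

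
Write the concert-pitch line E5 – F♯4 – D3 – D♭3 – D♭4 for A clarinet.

The A clarinet sounds a minor third below written, so the written part must be a minor third above concert — transpose each note up.
E5 → G5
F#4 → A4
D3 → F3
Db3 → Fb3
Db4 → Fb4

G5 A4 F3 Fb3 Fb4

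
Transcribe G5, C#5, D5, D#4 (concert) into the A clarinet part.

The A clarinet sounds a minor third below written, so the written part must be a minor third above concert — transpose each note up.
G5 → Bb5
C#5 → E5
D5 → F5
D#4 → F#4

Bb5 E5 F5 F#4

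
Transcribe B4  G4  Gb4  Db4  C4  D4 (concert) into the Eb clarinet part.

G#4 E4 Eb4 Bb3 A3 B3

The Eb clarinet sounds a minor third above written, so the written part must be a minor third below concert — transpose each note down.
B4 → G#4
G4 → E4
Gb4 → Eb4
Db4 → Bb3
C4 → A3
D4 → B3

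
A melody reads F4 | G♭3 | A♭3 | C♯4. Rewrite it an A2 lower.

F4 to Ebb4
Gb3 to Fbb3
Ab3 to Gbb3
C#4 to Bb3

Ebb4 Fbb3 Gbb3 Bb3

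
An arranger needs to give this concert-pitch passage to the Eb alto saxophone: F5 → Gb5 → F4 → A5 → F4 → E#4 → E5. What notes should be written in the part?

Written C4 sounds as Eb3 on the Eb alto saxophone, so concert pitches are written a major sixth up.
F5 to D6
Gb5 to Eb6
F4 to D5
A5 to F#6
F4 to D5
E#4 to C##5
E5 to C#6

D6 Eb6 D5 F#6 D5 C##5 C#6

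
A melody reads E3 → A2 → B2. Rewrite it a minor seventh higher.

D4 G3 A3

E3 becomes D4
A2 becomes G3
B2 becomes A3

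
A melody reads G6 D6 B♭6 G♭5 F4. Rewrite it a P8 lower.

G6 -> G5
D6 -> D5
Bb6 -> Bb5
Gb5 -> Gb4
F4 -> F3

G5 D5 Bb5 Gb4 F3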